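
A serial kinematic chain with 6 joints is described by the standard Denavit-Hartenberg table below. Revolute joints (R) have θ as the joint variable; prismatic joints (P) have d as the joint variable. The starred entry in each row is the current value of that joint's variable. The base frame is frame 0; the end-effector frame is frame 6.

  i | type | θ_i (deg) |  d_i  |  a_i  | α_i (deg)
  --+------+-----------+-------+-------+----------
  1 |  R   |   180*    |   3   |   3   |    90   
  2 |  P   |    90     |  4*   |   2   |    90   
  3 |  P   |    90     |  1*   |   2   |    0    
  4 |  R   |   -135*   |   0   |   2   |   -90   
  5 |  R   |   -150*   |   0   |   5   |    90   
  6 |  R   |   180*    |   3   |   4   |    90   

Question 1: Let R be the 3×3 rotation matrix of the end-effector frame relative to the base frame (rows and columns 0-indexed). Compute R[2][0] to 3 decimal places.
0.612

End-effector x-axis (col 0 of R) = (0.5000,-0.6124,0.6124)
R[2][0] = 0.6124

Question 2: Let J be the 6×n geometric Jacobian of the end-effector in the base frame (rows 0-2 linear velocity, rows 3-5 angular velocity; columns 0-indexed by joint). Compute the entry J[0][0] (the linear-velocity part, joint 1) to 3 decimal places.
axis z_0 = ẑ; lever o_n−o_0 = (-1.9019,6.2588,4.7412)
cross product → J_v[:, 0] = (-6.2588,-1.9019,0.0000)
J_ω[:, 0] = z_0
entry J[0][0] = -6.2588

-6.259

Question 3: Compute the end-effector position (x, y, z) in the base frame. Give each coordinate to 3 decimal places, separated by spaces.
after link 1: o_1 = (-3.0000, 0.0000, 3.0000)
after link 2: o_2 = (-3.0000, 4.0000, 5.0000)
after link 3: o_3 = (-4.0000, 6.0000, 5.0000)
after link 4: o_4 = (-4.0000, 4.5858, 6.4142)
after link 5: o_5 = (-6.5000, 7.6476, 3.3524)
after link 6: o_6 = (-1.9019, 6.2588, 4.7412)

-1.902 6.259 4.741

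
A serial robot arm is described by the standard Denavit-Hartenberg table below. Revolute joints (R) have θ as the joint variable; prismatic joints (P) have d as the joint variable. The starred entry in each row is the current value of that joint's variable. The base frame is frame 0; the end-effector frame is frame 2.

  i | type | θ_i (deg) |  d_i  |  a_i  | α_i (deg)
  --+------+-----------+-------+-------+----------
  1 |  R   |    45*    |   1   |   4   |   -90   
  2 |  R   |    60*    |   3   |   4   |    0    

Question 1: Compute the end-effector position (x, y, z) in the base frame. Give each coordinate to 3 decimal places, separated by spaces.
2.121 6.364 -2.464

after link 1: o_1 = (2.8284, 2.8284, 1.0000)
after link 2: o_2 = (2.1213, 6.3640, -2.4641)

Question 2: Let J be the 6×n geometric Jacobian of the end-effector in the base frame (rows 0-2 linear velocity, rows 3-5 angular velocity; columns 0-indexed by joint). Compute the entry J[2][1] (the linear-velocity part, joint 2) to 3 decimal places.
axis z_1 = (-0.7071,0.7071,0.0000); lever o_n−o_1 = (-0.7071,3.5355,-3.4641)
cross product → J_v[:, 1] = (-2.4495,-2.4495,-2.0000)
J_ω[:, 1] = z_1
entry J[2][1] = -2.0000

-2.000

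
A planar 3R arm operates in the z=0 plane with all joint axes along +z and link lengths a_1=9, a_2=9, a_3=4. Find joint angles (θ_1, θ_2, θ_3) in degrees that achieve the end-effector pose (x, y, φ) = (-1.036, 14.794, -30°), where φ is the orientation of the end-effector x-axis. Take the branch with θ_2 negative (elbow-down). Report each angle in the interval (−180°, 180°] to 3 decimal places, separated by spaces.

120.003 -30.005 -119.998

wrist centre = target − a_3·(cos φ, sin φ) = (-4.5001, 16.7940)
cos θ_2 = (302.2894−9²−9²)/(2·9·9) = 0.8660; θ_2 = -30.0048° (elbow-down)
β = atan2(16.7940,-4.5001) = 105.0005°; ψ = atan2(-4.5007,16.7939) = -15.0024°
θ_1 = β − ψ = 120.0029°
θ_3 = φ − θ_1 − θ_2 = -119.9981° (wrapped to (-180°,180°])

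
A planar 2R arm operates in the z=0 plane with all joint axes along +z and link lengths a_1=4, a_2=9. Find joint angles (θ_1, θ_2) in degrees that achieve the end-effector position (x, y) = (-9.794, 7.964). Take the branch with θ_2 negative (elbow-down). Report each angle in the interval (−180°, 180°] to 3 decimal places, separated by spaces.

cos θ_2 = (159.3477−4²−9²)/(2·4·9) = 0.8659; θ_2 = -30.0097° (elbow-down)
β = atan2(7.9640,-9.7940) = 140.8837°; ψ = atan2(-4.5013,11.7935) = -20.8908°
θ_1 = β − ψ = 161.7745°

161.774 -30.010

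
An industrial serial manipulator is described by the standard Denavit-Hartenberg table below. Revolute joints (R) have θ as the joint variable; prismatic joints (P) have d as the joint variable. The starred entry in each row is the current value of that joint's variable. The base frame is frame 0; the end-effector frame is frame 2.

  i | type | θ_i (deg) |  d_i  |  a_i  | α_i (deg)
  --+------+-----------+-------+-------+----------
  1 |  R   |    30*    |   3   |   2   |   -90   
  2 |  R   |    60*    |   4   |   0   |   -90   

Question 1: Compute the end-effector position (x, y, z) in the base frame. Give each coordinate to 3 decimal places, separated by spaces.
after link 1: o_1 = (1.7321, 1.0000, 3.0000)
after link 2: o_2 = (-0.2679, 4.4641, 3.0000)

-0.268 4.464 3.000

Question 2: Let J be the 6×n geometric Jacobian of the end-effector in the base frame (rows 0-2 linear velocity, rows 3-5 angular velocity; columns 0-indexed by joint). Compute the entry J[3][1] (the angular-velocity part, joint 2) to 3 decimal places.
axis z_1 = (-0.5000,0.8660,0.0000); lever o_n−o_1 = (-2.0000,3.4641,0.0000)
cross product → J_v[:, 1] = (0.0000,0.0000,0.0000)
J_ω[:, 1] = z_1
entry J[3][1] = -0.5000

-0.500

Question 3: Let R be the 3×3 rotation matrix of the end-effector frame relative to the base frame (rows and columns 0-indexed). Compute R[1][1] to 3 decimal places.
-0.866

End-effector y-axis (col 1 of R) = (0.5000,-0.8660,-0.0000)
R[1][1] = -0.8660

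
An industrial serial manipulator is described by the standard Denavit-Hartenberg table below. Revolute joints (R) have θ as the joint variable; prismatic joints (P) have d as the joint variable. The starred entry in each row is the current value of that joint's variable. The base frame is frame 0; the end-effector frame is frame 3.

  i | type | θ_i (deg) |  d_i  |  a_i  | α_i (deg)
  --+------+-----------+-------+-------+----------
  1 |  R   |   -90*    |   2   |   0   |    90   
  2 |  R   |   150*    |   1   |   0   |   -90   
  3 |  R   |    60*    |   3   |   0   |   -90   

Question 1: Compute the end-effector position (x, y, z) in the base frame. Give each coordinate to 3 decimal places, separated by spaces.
after link 1: o_1 = (0.0000, 0.0000, 2.0000)
after link 2: o_2 = (-1.0000, -0.0000, 2.0000)
after link 3: o_3 = (-1.0000, 1.5000, -0.5981)

-1.000 1.500 -0.598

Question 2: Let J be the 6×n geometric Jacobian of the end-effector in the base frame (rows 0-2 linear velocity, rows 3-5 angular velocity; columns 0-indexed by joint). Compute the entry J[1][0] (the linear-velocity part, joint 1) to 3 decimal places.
-1.000

axis z_0 = ẑ; lever o_n−o_0 = (-1.0000,1.5000,-0.5981)
cross product → J_v[:, 0] = (-1.5000,-1.0000,0.0000)
J_ω[:, 0] = z_0
entry J[1][0] = -1.0000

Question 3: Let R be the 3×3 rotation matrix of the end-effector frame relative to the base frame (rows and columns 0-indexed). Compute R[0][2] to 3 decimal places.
0.500

End-effector z-axis (col 2 of R) = (0.5000,-0.7500,-0.4330)
R[0][2] = 0.5000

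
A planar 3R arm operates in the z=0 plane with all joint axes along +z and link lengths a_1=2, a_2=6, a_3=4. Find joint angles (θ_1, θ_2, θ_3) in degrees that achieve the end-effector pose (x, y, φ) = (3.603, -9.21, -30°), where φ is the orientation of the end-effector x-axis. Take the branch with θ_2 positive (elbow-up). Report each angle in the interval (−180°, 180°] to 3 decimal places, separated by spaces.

-134.991 59.991 45.000

wrist centre = target − a_3·(cos φ, sin φ) = (0.1389, -7.2100)
cos θ_2 = (52.0034−2²−6²)/(2·2·6) = 0.5001; θ_2 = 59.9906° (elbow-up)
β = atan2(-7.2100,0.1389) = -88.8964°; ψ = atan2(5.1957,5.0008) = 46.0946°
θ_1 = β − ψ = -134.9909°
θ_3 = φ − θ_1 − θ_2 = 45.0003° (wrapped to (-180°,180°])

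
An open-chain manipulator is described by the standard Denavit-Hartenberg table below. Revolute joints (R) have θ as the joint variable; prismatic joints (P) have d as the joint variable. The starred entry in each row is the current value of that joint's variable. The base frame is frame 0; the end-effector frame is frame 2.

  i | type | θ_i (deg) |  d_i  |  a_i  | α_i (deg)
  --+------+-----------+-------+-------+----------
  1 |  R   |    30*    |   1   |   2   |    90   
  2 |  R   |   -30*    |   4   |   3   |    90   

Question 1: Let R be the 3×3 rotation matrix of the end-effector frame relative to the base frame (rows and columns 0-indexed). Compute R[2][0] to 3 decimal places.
-0.500

End-effector x-axis (col 0 of R) = (0.7500,0.4330,-0.5000)
R[2][0] = -0.5000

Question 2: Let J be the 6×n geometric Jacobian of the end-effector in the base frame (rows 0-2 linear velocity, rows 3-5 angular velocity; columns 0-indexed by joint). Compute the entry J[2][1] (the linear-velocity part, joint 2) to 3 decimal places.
2.598

axis z_1 = (0.5000,-0.8660,0.0000); lever o_n−o_1 = (4.2500,-2.1651,-1.5000)
cross product → J_v[:, 1] = (1.2990,0.7500,2.5981)
J_ω[:, 1] = z_1
entry J[2][1] = 2.5981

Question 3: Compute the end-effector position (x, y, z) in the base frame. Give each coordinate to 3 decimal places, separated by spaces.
after link 1: o_1 = (1.7321, 1.0000, 1.0000)
after link 2: o_2 = (5.9821, -1.1651, -0.5000)

5.982 -1.165 -0.500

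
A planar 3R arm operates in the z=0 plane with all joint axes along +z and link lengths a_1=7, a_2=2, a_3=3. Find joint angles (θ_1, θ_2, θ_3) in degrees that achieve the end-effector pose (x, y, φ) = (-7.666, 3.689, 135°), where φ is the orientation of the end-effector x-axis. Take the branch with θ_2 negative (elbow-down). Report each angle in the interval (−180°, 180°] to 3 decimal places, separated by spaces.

wrist centre = target − a_3·(cos φ, sin φ) = (-5.5447, 1.5677)
cos θ_2 = (33.2011−7²−2²)/(2·7·2) = -0.7071; θ_2 = -134.9998° (elbow-down)
β = atan2(1.5677,-5.5447) = 164.2125°; ψ = atan2(-1.4142,5.5858) = -14.2077°
θ_1 = β − ψ = 178.4202°
θ_3 = φ − θ_1 − θ_2 = 91.5796° (wrapped to (-180°,180°])

178.420 -135.000 91.580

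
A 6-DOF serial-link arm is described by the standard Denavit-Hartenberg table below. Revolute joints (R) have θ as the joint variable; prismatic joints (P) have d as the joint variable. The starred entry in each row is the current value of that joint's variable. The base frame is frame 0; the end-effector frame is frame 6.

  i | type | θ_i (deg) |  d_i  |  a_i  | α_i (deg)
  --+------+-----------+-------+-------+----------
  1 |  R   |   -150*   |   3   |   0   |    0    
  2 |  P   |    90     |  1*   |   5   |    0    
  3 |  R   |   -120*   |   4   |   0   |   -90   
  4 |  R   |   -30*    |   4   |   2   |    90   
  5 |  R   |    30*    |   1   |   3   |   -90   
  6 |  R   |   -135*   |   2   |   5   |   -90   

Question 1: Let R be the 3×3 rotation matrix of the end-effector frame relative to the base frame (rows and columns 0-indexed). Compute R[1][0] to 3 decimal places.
End-effector x-axis (col 0 of R) = (0.8839,0.3536,0.3062)
R[1][0] = 0.3536

0.354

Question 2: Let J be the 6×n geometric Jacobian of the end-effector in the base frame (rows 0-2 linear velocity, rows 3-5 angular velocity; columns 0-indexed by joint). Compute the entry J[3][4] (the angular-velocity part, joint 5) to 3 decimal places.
axis z_4 = (0.5000,0.0000,0.8660); lever o_n−o_4 = (3.5354,-1.4643,3.1960)
cross product → J_v[:, 4] = (1.2681,1.4638,-0.7321)
J_ω[:, 4] = z_4
entry J[3][4] = 0.5000

0.500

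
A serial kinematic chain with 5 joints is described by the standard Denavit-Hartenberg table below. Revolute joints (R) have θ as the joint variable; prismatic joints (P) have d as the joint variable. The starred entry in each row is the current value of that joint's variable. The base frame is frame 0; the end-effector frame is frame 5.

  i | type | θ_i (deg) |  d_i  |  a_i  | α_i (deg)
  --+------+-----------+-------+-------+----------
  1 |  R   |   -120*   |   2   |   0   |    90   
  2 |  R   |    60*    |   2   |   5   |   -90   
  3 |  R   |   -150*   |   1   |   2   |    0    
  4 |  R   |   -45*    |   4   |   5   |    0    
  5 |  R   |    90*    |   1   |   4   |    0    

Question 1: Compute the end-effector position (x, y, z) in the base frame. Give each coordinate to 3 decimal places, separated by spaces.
-1.576 8.409 2.751

after link 1: o_1 = (0.0000, 0.0000, 2.0000)
after link 2: o_2 = (-2.9821, -1.1651, 6.3301)
after link 3: o_3 = (-2.9821, 0.8349, 5.3301)
after link 4: o_4 = (1.0781, 5.2792, 3.1475)
after link 5: o_5 = (-1.5761, 8.4093, 2.7510)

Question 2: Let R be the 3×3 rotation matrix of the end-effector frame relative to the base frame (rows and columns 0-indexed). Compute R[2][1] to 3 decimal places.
0.837

End-effector y-axis (col 1 of R) = (-0.4656,-0.2888,0.8365)
R[2][1] = 0.8365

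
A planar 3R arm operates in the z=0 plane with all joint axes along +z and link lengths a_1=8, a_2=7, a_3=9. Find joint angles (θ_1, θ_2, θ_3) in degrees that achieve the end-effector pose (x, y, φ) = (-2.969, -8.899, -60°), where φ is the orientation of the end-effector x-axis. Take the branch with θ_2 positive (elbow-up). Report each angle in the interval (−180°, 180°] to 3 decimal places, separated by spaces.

135.002 119.996 45.002

wrist centre = target − a_3·(cos φ, sin φ) = (-7.4690, -1.1048)
cos θ_2 = (57.0065−8²−7²)/(2·8·7) = -0.4999; θ_2 = 119.9962° (elbow-up)
β = atan2(-1.1048,-7.4690) = -171.5861°; ψ = atan2(6.0624,4.5004) = 53.4118°
θ_1 = β − ψ = -224.9980°
θ_3 = φ − θ_1 − θ_2 = 45.0018° (wrapped to (-180°,180°])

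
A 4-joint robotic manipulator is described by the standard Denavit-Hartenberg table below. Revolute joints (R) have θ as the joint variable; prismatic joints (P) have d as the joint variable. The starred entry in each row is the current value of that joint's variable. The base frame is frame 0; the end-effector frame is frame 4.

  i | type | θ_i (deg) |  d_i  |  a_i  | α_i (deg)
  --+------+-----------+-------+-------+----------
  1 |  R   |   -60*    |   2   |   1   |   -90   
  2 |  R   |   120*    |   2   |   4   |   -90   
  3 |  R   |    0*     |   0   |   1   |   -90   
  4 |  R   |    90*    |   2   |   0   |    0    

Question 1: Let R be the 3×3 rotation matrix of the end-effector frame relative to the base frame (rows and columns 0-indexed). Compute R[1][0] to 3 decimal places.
-0.750

End-effector x-axis (col 0 of R) = (0.4330,-0.7500,-0.5000)
R[1][0] = -0.7500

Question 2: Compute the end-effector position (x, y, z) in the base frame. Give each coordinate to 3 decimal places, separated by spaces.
-0.750 1.299 -2.330

after link 1: o_1 = (0.5000, -0.8660, 2.0000)
after link 2: o_2 = (1.2321, 1.8660, -1.4641)
after link 3: o_3 = (0.9821, 2.2990, -2.3301)
after link 4: o_4 = (-0.7500, 1.2990, -2.3301)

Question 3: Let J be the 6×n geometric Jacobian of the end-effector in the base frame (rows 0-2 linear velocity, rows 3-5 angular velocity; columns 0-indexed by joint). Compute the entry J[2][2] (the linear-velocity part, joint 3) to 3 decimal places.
axis z_2 = (-0.4330,0.7500,0.5000); lever o_n−o_2 = (-1.9821,-0.5670,-0.8660)
cross product → J_v[:, 2] = (-0.3660,-1.3660,1.7321)
J_ω[:, 2] = z_2
entry J[2][2] = 1.7321

1.732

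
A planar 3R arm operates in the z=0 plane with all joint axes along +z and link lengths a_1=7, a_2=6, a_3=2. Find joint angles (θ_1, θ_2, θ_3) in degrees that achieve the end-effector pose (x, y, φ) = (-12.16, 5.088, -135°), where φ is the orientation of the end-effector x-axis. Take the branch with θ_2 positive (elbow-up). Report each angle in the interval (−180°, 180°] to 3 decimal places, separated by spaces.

135.006 29.994 60.000

wrist centre = target − a_3·(cos φ, sin φ) = (-10.7458, 6.5022)
cos θ_2 = (157.7507−7²−6²)/(2·7·6) = 0.8661; θ_2 = 29.9938° (elbow-up)
β = atan2(6.5022,-10.7458) = 148.8221°; ψ = atan2(2.9994,12.1965) = 13.8164°
θ_1 = β − ψ = 135.0058°
θ_3 = φ − θ_1 − θ_2 = 60.0005° (wrapped to (-180°,180°])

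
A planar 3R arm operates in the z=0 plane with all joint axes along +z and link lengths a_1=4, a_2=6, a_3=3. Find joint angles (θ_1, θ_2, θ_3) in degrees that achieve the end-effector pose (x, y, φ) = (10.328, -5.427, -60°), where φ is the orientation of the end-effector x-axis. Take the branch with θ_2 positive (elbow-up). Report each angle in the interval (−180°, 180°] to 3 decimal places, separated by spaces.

wrist centre = target − a_3·(cos φ, sin φ) = (8.8280, -2.8289)
cos θ_2 = (85.9364−4²−6²)/(2·4·6) = 0.7070; θ_2 = 45.0080° (elbow-up)
β = atan2(-2.8289,8.8280) = -17.7680°; ψ = atan2(4.2432,8.2420) = 27.2406°
θ_1 = β − ψ = -45.0087°
θ_3 = φ − θ_1 − θ_2 = -59.9993° (wrapped to (-180°,180°])

-45.009 45.008 -59.999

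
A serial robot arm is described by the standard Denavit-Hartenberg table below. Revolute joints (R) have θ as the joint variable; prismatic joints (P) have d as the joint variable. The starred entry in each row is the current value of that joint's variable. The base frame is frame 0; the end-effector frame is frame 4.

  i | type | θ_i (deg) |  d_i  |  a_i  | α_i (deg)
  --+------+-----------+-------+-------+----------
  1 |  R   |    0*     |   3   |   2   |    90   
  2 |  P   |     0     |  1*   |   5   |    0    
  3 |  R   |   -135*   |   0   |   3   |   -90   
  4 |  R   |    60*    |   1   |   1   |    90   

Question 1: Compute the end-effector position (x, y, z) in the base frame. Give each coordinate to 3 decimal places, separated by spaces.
5.232 -0.134 -0.182

after link 1: o_1 = (2.0000, 0.0000, 3.0000)
after link 2: o_2 = (7.0000, -1.0000, 3.0000)
after link 3: o_3 = (4.8787, -1.0000, 0.8787)
after link 4: o_4 = (5.2322, -0.1340, -0.1820)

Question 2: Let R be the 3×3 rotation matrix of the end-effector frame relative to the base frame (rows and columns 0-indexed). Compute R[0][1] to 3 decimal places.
0.707

End-effector y-axis (col 1 of R) = (0.7071,-0.0000,-0.7071)
R[0][1] = 0.7071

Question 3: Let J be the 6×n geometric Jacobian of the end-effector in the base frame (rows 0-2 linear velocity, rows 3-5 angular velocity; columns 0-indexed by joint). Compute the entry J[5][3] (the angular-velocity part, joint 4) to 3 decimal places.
-0.707

axis z_3 = (0.7071,-0.0000,-0.7071); lever o_n−o_3 = (0.3536,0.8660,-1.0607)
cross product → J_v[:, 3] = (0.6124,0.5000,0.6124)
J_ω[:, 3] = z_3
entry J[5][3] = -0.7071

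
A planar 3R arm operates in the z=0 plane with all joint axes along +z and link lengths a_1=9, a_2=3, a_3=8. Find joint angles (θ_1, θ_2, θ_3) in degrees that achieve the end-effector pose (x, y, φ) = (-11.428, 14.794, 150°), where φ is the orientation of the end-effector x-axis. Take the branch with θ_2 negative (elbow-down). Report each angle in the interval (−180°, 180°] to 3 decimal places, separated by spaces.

120.003 -30.014 60.011

wrist centre = target − a_3·(cos φ, sin φ) = (-4.4998, 10.7940)
cos θ_2 = (136.7586−9²−3²)/(2·9·3) = 0.8659; θ_2 = -30.0144° (elbow-down)
β = atan2(10.7940,-4.4998) = 112.6303°; ψ = atan2(-1.5007,11.5977) = -7.3727°
θ_1 = β − ψ = 120.0029°
θ_3 = φ − θ_1 − θ_2 = 60.0114° (wrapped to (-180°,180°])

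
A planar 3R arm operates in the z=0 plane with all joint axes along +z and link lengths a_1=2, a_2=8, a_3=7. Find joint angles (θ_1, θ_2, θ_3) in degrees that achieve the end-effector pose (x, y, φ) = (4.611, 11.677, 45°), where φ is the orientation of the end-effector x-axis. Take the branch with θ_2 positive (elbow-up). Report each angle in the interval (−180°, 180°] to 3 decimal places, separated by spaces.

wrist centre = target − a_3·(cos φ, sin φ) = (-0.3387, 6.7273)
cos θ_2 = (45.3707−2²−8²)/(2·2·8) = -0.7072; θ_2 = 135.0048° (elbow-up)
β = atan2(6.7273,-0.3387) = 92.8827°; ψ = atan2(5.6564,-3.6573) = 122.8861°
θ_1 = β − ψ = -30.0035°
θ_3 = φ − θ_1 − θ_2 = -60.0014° (wrapped to (-180°,180°])

-30.003 135.005 -60.001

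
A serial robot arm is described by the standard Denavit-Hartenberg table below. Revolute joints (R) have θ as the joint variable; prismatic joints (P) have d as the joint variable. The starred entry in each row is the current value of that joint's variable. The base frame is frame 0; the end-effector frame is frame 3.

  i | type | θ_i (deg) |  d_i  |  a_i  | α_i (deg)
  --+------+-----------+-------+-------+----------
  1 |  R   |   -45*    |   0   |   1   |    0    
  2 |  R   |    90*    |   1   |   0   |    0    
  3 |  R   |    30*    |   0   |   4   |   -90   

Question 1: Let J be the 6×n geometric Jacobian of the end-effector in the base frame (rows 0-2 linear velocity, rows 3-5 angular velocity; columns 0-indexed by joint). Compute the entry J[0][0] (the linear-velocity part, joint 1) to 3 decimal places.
axis z_0 = ẑ; lever o_n−o_0 = (1.7424,3.1566,1.0000)
cross product → J_v[:, 0] = (-3.1566,1.7424,0.0000)
J_ω[:, 0] = z_0
entry J[0][0] = -3.1566

-3.157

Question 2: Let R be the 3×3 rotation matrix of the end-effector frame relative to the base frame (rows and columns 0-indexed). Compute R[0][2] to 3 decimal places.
End-effector z-axis (col 2 of R) = (-0.9659,0.2588,0.0000)
R[0][2] = -0.9659

-0.966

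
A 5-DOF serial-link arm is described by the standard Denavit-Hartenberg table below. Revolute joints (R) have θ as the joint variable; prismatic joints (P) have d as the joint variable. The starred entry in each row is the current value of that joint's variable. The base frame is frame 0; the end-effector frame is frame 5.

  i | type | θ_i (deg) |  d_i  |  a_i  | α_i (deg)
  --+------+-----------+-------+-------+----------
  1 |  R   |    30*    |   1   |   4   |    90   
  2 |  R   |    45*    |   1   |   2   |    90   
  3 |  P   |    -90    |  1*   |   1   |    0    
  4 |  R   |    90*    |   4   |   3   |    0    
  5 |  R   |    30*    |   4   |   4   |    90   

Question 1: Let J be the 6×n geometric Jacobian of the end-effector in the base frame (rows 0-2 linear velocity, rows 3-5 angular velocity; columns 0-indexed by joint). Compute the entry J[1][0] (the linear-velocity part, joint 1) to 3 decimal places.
axis z_0 = ẑ; lever o_n−o_0 = (15.1586,6.4424,0.6211)
cross product → J_v[:, 0] = (-6.4424,15.1586,0.0000)
J_ω[:, 0] = z_0
entry J[1][0] = 15.1586

15.159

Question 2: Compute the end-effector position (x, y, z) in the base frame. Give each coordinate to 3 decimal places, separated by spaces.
after link 1: o_1 = (3.4641, 2.0000, 1.0000)
after link 2: o_2 = (5.1888, 1.8411, 2.4142)
after link 3: o_3 = (5.3012, 3.0607, 1.7071)
after link 4: o_4 = (9.5878, 5.5355, 1.0000)
after link 5: o_5 = (15.1586, 6.4424, 0.6211)

15.159 6.442 0.621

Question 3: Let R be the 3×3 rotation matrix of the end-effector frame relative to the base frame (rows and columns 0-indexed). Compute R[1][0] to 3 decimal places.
End-effector x-axis (col 0 of R) = (0.7803,-0.1268,0.6124)
R[1][0] = -0.1268

-0.127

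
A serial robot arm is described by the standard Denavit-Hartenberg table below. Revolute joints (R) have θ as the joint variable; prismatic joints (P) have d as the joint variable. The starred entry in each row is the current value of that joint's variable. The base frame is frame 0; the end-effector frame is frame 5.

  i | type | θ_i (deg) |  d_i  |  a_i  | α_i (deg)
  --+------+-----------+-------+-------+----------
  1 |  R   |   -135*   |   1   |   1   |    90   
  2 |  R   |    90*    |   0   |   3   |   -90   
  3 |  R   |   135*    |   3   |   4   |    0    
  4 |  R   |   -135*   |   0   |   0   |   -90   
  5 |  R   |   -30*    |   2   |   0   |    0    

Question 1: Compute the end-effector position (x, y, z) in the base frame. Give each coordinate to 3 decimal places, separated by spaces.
after link 1: o_1 = (-0.7071, -0.7071, 1.0000)
after link 2: o_2 = (-0.7071, -0.7071, 4.0000)
after link 3: o_3 = (3.4142, -0.5858, 1.1716)
after link 4: o_4 = (3.4142, -0.5858, 1.1716)
after link 5: o_5 = (4.8284, -2.0000, 1.1716)

4.828 -2.000 1.172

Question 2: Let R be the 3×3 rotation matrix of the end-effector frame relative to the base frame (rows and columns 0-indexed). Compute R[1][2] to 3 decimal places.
End-effector z-axis (col 2 of R) = (0.7071,-0.7071,0.0000)
R[1][2] = -0.7071

-0.707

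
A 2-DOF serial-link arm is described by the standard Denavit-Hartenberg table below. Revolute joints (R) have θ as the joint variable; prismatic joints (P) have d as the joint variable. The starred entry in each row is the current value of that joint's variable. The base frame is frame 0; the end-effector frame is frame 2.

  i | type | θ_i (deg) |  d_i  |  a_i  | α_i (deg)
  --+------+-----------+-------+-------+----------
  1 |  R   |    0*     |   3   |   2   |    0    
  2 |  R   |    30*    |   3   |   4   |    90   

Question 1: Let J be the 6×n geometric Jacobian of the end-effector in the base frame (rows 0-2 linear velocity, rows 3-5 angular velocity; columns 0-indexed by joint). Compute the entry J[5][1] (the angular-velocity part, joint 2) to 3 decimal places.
axis z_1 = (0.0000,0.0000,1.0000); lever o_n−o_1 = (3.4641,2.0000,3.0000)
cross product → J_v[:, 1] = (-2.0000,3.4641,0.0000)
J_ω[:, 1] = z_1
entry J[5][1] = 1.0000

1.000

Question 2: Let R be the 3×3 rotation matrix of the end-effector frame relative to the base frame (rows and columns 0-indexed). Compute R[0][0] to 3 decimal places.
End-effector x-axis (col 0 of R) = (0.8660,0.5000,0.0000)
R[0][0] = 0.8660

0.866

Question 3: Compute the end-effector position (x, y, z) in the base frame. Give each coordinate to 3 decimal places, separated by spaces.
after link 1: o_1 = (2.0000, 0.0000, 3.0000)
after link 2: o_2 = (5.4641, 2.0000, 6.0000)

5.464 2.000 6.000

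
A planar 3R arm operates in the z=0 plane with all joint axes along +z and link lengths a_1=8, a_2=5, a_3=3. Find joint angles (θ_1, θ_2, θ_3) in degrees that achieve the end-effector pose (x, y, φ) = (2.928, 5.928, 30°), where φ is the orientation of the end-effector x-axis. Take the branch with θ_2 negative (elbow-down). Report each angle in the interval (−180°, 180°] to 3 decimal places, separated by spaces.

wrist centre = target − a_3·(cos φ, sin φ) = (0.3299, 4.4280)
cos θ_2 = (19.7160−8²−5²)/(2·8·5) = -0.8660; θ_2 = -150.0028° (elbow-down)
β = atan2(4.4280,0.3299) = 85.7388°; ψ = atan2(-2.4998,3.6698) = -34.2622°
θ_1 = β − ψ = 120.0011°
θ_3 = φ − θ_1 − θ_2 = 60.0017° (wrapped to (-180°,180°])

120.001 -150.003 60.002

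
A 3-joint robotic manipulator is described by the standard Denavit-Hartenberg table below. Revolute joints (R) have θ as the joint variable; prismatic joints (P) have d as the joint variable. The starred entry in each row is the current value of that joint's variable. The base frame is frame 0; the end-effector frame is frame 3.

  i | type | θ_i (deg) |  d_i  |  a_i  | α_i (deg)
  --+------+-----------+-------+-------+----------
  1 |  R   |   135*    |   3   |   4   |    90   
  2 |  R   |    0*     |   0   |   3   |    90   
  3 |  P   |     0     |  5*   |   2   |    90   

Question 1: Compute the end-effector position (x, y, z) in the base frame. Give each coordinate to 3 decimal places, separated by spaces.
after link 1: o_1 = (-2.8284, 2.8284, 3.0000)
after link 2: o_2 = (-4.9497, 4.9497, 3.0000)
after link 3: o_3 = (-6.3640, 6.3640, -2.0000)

-6.364 6.364 -2.000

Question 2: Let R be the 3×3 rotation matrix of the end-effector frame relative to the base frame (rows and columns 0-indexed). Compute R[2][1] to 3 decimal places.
End-effector y-axis (col 1 of R) = (0.0000,0.0000,-1.0000)
R[2][1] = -1.0000

-1.000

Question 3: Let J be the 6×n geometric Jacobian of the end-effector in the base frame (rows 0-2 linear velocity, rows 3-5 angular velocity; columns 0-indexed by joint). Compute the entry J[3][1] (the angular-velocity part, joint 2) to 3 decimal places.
0.707

axis z_1 = (0.7071,0.7071,0.0000); lever o_n−o_1 = (-3.5355,3.5355,-5.0000)
cross product → J_v[:, 1] = (-3.5355,3.5355,5.0000)
J_ω[:, 1] = z_1
entry J[3][1] = 0.7071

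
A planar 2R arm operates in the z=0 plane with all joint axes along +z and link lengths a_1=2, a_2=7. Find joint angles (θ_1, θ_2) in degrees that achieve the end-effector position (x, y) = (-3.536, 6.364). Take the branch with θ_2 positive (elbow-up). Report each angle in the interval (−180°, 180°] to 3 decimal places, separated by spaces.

cos θ_2 = (53.0038−2²−7²)/(2·2·7) = 0.0001; θ_2 = 89.9922° (elbow-up)
β = atan2(6.3640,-3.5360) = 119.0577°; ψ = atan2(7.0000,2.0009) = 74.0474°
θ_1 = β − ψ = 45.0102°

45.010 89.992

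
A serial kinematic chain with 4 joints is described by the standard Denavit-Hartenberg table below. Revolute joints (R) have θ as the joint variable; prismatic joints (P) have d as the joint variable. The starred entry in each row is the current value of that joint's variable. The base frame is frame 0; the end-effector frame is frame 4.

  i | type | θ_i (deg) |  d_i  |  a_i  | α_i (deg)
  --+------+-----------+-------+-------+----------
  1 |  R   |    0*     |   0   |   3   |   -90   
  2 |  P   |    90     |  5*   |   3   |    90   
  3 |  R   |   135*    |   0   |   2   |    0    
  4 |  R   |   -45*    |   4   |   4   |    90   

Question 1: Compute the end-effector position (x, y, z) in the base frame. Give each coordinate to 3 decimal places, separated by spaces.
7.000 10.414 -1.586

after link 1: o_1 = (3.0000, 0.0000, 0.0000)
after link 2: o_2 = (3.0000, 5.0000, -3.0000)
after link 3: o_3 = (3.0000, 6.4142, -1.5858)
after link 4: o_4 = (7.0000, 10.4142, -1.5858)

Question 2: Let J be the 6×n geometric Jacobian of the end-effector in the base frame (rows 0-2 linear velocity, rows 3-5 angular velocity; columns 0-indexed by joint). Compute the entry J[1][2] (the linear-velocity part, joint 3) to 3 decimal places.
axis z_2 = (1.0000,0.0000,0.0000); lever o_n−o_2 = (4.0000,5.4142,1.4142)
cross product → J_v[:, 2] = (-0.0000,-1.4142,5.4142)
J_ω[:, 2] = z_2
entry J[1][2] = -1.4142

-1.414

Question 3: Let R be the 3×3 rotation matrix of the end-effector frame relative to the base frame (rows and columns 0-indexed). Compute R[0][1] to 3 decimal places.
End-effector y-axis (col 1 of R) = (1.0000,0.0000,0.0000)
R[0][1] = 1.0000

1.000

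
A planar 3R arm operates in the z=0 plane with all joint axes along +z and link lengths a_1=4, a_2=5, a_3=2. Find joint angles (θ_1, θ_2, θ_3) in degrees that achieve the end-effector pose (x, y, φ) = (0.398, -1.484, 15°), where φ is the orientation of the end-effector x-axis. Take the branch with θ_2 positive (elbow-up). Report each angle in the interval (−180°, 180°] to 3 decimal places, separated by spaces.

wrist centre = target − a_3·(cos φ, sin φ) = (-1.5339, -2.0016)
cos θ_2 = (6.3593−4²−5²)/(2·4·5) = -0.8660; θ_2 = 149.9992° (elbow-up)
β = atan2(-2.0016,-1.5339) = -127.4629°; ψ = atan2(2.5001,-0.3301) = 97.5215°
θ_1 = β − ψ = -224.9844°
θ_3 = φ − θ_1 − θ_2 = 89.9852° (wrapped to (-180°,180°])

135.016 149.999 89.985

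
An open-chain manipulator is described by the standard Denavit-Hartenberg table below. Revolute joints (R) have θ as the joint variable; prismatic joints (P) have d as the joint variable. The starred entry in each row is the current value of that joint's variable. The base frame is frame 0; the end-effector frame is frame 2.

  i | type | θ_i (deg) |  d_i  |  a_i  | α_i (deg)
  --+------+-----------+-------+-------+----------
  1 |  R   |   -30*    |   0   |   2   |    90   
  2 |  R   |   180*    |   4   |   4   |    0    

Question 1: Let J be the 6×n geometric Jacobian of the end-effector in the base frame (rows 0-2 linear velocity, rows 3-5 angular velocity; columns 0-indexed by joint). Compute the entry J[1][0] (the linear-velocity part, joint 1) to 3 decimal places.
axis z_0 = ẑ; lever o_n−o_0 = (-3.7321,-2.4641,0.0000)
cross product → J_v[:, 0] = (2.4641,-3.7321,0.0000)
J_ω[:, 0] = z_0
entry J[1][0] = -3.7321

-3.732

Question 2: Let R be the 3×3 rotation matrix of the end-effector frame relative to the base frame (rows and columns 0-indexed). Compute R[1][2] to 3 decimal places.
-0.866

End-effector z-axis (col 2 of R) = (-0.5000,-0.8660,0.0000)
R[1][2] = -0.8660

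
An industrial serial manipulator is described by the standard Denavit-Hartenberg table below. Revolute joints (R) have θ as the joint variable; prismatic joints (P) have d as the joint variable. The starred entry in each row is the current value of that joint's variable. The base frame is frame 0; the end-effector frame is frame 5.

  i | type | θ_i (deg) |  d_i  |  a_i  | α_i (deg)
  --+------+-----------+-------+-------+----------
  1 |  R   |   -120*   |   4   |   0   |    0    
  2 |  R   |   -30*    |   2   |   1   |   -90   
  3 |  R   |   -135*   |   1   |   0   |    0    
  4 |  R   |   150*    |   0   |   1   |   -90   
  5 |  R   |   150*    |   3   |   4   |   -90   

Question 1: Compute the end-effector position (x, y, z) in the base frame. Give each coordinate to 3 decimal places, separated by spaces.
after link 1: o_1 = (0.0000, 0.0000, 4.0000)
after link 2: o_2 = (-0.8660, -0.5000, 6.0000)
after link 3: o_3 = (-0.3660, -1.3660, 6.0000)
after link 4: o_4 = (-1.2025, -1.8490, 5.7412)
after link 5: o_5 = (1.3677, 1.9443, 3.7400)

1.368 1.944 3.740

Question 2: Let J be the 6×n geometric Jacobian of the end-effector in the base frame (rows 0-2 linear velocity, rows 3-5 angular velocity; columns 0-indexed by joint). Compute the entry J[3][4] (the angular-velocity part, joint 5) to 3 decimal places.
axis z_4 = (0.2241,0.1294,-0.9659); lever o_n−o_4 = (2.5702,3.7933,-2.0012)
cross product → J_v[:, 4] = (3.4051,-2.0341,0.5176)
J_ω[:, 4] = z_4
entry J[3][4] = 0.2241

0.224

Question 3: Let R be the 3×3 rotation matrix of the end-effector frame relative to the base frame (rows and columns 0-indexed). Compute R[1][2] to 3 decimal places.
End-effector z-axis (col 2 of R) = (0.8513,-0.5085,0.1294)
R[1][2] = -0.5085

-0.509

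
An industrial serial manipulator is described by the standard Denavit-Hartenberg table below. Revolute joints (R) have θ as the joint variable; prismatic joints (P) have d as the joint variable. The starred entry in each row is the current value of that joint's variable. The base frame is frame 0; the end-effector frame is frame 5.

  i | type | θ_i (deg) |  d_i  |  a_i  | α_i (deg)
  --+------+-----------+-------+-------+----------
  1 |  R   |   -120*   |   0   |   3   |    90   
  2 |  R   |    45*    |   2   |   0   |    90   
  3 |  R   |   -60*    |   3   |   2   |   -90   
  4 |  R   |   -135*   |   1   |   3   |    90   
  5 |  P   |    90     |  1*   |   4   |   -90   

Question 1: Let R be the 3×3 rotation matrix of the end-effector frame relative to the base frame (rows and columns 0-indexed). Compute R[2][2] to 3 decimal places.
0.750

End-effector z-axis (col 2 of R) = (0.6553,-0.0897,0.7500)
R[2][2] = 0.7500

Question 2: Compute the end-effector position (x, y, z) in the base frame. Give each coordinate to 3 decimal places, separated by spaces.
after link 1: o_1 = (-1.5000, -2.5981, 0.0000)
after link 2: o_2 = (-3.2321, -1.5981, 0.0000)
after link 3: o_3 = (-3.1463, -4.9136, -1.4142)
after link 4: o_4 = (-5.8515, -4.9249, -3.0518)
after link 5: o_5 = (-8.9636, -5.0905, -0.3524)

-8.964 -5.090 -0.352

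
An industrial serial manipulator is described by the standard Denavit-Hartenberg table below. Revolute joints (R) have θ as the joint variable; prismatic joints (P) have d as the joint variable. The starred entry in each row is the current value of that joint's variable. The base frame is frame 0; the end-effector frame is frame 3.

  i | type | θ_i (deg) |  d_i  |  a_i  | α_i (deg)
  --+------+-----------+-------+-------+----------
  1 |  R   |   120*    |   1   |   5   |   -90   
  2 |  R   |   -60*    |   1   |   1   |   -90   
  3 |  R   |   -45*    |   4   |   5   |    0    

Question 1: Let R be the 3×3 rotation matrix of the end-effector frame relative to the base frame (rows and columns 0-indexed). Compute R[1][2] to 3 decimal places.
0.750

End-effector z-axis (col 2 of R) = (-0.4330,0.7500,-0.5000)
R[1][2] = 0.7500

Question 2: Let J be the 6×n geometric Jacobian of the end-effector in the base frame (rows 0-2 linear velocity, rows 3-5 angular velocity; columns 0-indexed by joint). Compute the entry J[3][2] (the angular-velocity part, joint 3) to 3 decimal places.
axis z_2 = (-0.4330,0.7500,-0.5000); lever o_n−o_2 = (-5.6778,2.7632,1.0619)
cross product → J_v[:, 2] = (2.1780,3.2987,3.0619)
J_ω[:, 2] = z_2
entry J[3][2] = -0.4330

-0.433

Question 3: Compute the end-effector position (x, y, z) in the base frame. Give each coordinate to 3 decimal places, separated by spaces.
-9.294 7.026 2.928

after link 1: o_1 = (-2.5000, 4.3301, 1.0000)
after link 2: o_2 = (-3.6160, 4.2631, 1.8660)
after link 3: o_3 = (-9.2938, 7.0263, 2.9279)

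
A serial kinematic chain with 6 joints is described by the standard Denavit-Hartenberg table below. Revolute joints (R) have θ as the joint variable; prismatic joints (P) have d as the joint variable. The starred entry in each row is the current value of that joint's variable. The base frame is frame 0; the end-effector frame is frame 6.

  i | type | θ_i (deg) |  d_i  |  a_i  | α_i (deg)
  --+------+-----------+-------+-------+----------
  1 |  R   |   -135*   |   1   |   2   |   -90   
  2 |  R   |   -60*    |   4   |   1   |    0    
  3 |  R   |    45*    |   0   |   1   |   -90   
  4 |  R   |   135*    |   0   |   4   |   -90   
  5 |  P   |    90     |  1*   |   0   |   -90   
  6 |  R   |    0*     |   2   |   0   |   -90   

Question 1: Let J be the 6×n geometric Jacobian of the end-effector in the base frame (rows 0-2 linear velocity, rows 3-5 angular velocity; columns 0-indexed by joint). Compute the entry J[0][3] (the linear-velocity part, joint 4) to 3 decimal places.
axis z_3 = (-0.1830,-0.1830,-0.9659); lever o_n−o_3 = (0.9489,1.9489,-0.5490)
cross product → J_v[:, 3] = (1.9830,-1.0170,-0.1830)
J_ω[:, 3] = z_3
entry J[0][3] = 1.9830

1.983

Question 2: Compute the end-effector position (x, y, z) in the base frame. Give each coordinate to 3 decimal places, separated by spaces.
1.327 -3.330 1.576

after link 1: o_1 = (-1.4142, -1.4142, 1.0000)
after link 2: o_2 = (1.0607, -4.5962, 1.8660)
after link 3: o_3 = (0.3776, -5.2792, 2.1248)
after link 4: o_4 = (0.3095, -1.3474, 1.3928)
after link 5: o_5 = (1.2925, -1.3644, 1.2098)
after link 6: o_6 = (1.3265, -3.3303, 1.5758)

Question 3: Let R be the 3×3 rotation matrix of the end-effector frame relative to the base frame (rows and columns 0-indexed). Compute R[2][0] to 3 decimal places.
0.966

End-effector x-axis (col 0 of R) = (0.1830,0.1830,0.9659)
R[2][0] = 0.9659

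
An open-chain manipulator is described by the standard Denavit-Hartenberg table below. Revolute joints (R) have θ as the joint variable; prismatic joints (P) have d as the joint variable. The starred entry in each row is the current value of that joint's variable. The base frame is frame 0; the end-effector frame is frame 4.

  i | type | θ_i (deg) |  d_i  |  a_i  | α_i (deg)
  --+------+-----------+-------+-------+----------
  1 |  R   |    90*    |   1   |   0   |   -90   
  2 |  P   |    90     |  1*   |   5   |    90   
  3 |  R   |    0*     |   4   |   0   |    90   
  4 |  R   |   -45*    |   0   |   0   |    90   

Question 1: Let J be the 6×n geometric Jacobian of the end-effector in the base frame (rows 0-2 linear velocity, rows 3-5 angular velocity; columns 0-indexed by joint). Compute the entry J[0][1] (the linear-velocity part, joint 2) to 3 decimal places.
prismatic axis z_1 = (-1.0000,0.0000,0.0000)
J_v[:, 1] = z_1; J_ω[:, 1] = (0,0,0)
entry J[0][1] = -1.0000

-1.000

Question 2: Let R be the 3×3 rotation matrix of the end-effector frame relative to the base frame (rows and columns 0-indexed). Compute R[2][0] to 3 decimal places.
End-effector x-axis (col 0 of R) = (-0.0000,-0.7071,-0.7071)
R[2][0] = -0.7071

-0.707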